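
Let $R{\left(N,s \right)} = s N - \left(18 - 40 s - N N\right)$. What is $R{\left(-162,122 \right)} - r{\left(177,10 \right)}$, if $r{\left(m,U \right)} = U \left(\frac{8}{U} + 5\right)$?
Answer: $11284$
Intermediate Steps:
$r{\left(m,U \right)} = U \left(5 + \frac{8}{U}\right)$
$R{\left(N,s \right)} = -18 + N^{2} + 40 s + N s$ ($R{\left(N,s \right)} = N s - \left(18 - N^{2} - 40 s\right) = N s + \left(-18 + N^{2} + 40 s\right) = -18 + N^{2} + 40 s + N s$)
$R{\left(-162,122 \right)} - r{\left(177,10 \right)} = \left(-18 + \left(-162\right)^{2} + 40 \cdot 122 - 19764\right) - \left(8 + 5 \cdot 10\right) = \left(-18 + 26244 + 4880 - 19764\right) - \left(8 + 50\right) = 11342 - 58 = 11284$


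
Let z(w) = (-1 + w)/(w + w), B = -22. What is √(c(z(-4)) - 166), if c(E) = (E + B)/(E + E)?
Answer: I*√18310/10 ≈ 13.531*I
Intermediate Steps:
z(w) = (-1 + w)/(2*w) (z(w) = (-1 + w)/((2*w)) = (-1 + w)*(1/(2*w)) = (-1 + w)/(2*w))
c(E) = (-22 + E)/(2*E) (c(E) = (E - 22)/(E + E) = (-22 + E)/((2*E)) = (-22 + E)*(1/(2*E)) = (-22 + E)/(2*E))
√(c(z(-4)) - 166) = √((-22 + (½)*(-1 - 4)/(-4))/(2*(((½)*(-1 - 4)/(-4)))) - 166) = √((-22 + (½)*(-¼)*(-5))/(2*(((½)*(-¼)*(-5)))) - 166) = √((-22 + 5/8)/(2*(5/8)) - 166) = √((½)*(8/5)*(-171/8) - 166) = √(-171/10 - 166) = √(-1831/10) = I*√18310/10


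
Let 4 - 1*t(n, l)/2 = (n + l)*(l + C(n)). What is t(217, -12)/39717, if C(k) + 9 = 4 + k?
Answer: -81992/39717 ≈ -2.0644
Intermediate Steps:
C(k) = -5 + k (C(k) = -9 + (4 + k) = -5 + k)
t(n, l) = 8 - 2*(l + n)*(-5 + l + n) (t(n, l) = 8 - 2*(n + l)*(l + (-5 + n)) = 8 - 2*(l + n)*(-5 + l + n))
t(217, -12)/39717 = (8 - 2*(-12)² - 2*(-12)*217 - 2*(-12)*(-5 + 217) - 2*217*(-5 + 217))/39717 = (8 - 2*144 + 5208 - 2*(-12)*212 - 2*217*212)*(1/39717) = (8 - 288 + 5208 + 5088 - 92008)*(1/39717) = -81992*1/39717 = -81992/39717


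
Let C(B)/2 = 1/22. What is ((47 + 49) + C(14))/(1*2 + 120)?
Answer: 1057/1342 ≈ 0.78763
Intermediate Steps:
C(B) = 1/11 (C(B) = 2/22 = 2*(1/22) = 1/11)
((47 + 49) + C(14))/(1*2 + 120) = ((47 + 49) + 1/11)/(1*2 + 120) = (96 + 1/11)/(2 + 120) = (1057/11)/122 = (1057/11)*(1/122) = 1057/1342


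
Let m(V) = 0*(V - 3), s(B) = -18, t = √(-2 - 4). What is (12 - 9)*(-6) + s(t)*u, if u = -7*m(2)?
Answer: -18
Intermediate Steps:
t = I*√6 (t = √(-6) = I*√6 ≈ 2.4495*I)
m(V) = 0 (m(V) = 0*(-3 + V) = 0)
u = 0 (u = -7*0 = 0)
(12 - 9)*(-6) + s(t)*u = (12 - 9)*(-6) - 18*0 = 3*(-6) + 0 = -18 + 0 = -18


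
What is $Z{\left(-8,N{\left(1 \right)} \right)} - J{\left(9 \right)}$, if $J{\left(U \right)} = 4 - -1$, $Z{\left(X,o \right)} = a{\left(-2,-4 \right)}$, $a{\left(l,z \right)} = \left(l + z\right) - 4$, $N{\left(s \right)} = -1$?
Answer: $-15$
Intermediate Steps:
$a{\left(l,z \right)} = -4 + l + z$
$Z{\left(X,o \right)} = -10$ ($Z{\left(X,o \right)} = -4 - 2 - 4 = -10$)
$J{\left(U \right)} = 5$ ($J{\left(U \right)} = 4 + 1 = 5$)
$Z{\left(-8,N{\left(1 \right)} \right)} - J{\left(9 \right)} = -10 - 5 = -15$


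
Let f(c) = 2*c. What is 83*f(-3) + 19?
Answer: -479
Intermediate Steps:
83*f(-3) + 19 = 83*(2*(-3)) + 19 = 83*(-6) + 19 = -498 + 19 = -479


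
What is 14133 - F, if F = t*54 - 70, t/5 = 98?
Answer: -12257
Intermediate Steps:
t = 490 (t = 5*98 = 490)
F = 26390 (F = 490*54 - 70 = 26460 - 70 = 26390)
14133 - F = 14133 - 1*26390 = 14133 - 26390 = -12257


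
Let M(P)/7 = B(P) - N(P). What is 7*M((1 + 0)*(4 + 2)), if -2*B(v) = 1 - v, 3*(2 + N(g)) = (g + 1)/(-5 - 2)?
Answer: 1421/6 ≈ 236.83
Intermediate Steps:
N(g) = -43/21 - g/21 (N(g) = -2 + ((g + 1)/(-5 - 2))/3 = -2 + ((1 + g)/(-7))/3 = -2 + ((1 + g)*(-⅐))/3 = -2 + (-⅐ - g/7)/3 = -2 + (-1/21 - g/21) = -43/21 - g/21)
B(v) = -½ + v/2 (B(v) = -(1 - v)/2 = -½ + v/2)
M(P) = 65/6 + 23*P/6 (M(P) = 7*((-½ + P/2) - (-43/21 - P/21)) = 7*((-½ + P/2) + (43/21 + P/21)) = 7*(65/42 + 23*P/42) = 65/6 + 23*P/6)
7*M((1 + 0)*(4 + 2)) = 7*(65/6 + 23*((1 + 0)*(4 + 2))/6) = 7*(65/6 + 23*(1*6)/6) = 7*(65/6 + (23/6)*6) = 7*(65/6 + 23) = 7*(203/6) = 1421/6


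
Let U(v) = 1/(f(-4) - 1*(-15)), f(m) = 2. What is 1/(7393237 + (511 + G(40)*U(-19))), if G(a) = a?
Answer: 17/125693756 ≈ 1.3525e-7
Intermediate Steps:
U(v) = 1/17 (U(v) = 1/(2 - 1*(-15)) = 1/(2 + 15) = 1/17)
1/(7393237 + (511 + G(40)*U(-19))) = 1/(7393237 + (511 + 40*(1/17))) = 1/(7393237 + (511 + 40/17)) = 1/(7393237 + 8727/17) = 1/(125693756/17) = 17/125693756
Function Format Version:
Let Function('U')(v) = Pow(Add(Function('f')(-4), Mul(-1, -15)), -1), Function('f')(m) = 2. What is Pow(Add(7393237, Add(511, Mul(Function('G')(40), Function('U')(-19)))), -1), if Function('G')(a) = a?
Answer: Rational(17, 125693756) ≈ 1.3525e-7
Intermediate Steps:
Function('U')(v) = Rational(1, 17) (Function('U')(v) = Pow(Add(2, Mul(-1, -15)), -1) = Pow(Add(2, 15), -1) = Pow(17, -1) = Rational(1, 17))
Pow(Add(7393237, Add(511, Mul(Function('G')(40), Function('U')(-19)))), -1) = Pow(Add(7393237, Add(511, Mul(40, Rational(1, 17)))), -1) = Pow(Add(7393237, Add(511, Rational(40, 17))), -1) = Pow(Add(7393237, Rational(8727, 17)), -1) = Pow(Rational(125693756, 17), -1) = Rational(17, 125693756)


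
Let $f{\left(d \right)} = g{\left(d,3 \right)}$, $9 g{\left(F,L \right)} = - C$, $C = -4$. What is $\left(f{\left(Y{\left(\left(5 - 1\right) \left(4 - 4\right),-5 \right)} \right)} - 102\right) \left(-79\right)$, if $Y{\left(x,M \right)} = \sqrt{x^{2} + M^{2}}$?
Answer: $\frac{72206}{9} \approx 8022.9$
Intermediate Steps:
$g{\left(F,L \right)} = \frac{4}{9}$ ($g{\left(F,L \right)} = \frac{\left(-1\right) \left(-4\right)}{9} = \frac{1}{9} \cdot 4 = \frac{4}{9}$)
$Y{\left(x,M \right)} = \sqrt{M^{2} + x^{2}}$
$f{\left(d \right)} = \frac{4}{9}$
$\left(f{\left(Y{\left(\left(5 - 1\right) \left(4 - 4\right),-5 \right)} \right)} - 102\right) \left(-79\right) = \left(\frac{4}{9} - 102\right) \left(-79\right) = \left(- \frac{914}{9}\right) \left(-79\right) = \frac{72206}{9}$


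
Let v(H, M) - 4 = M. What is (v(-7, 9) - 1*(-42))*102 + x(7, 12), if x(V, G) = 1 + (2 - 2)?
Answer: 5611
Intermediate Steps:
v(H, M) = 4 + M
x(V, G) = 1 (x(V, G) = 1 + 0 = 1)
(v(-7, 9) - 1*(-42))*102 + x(7, 12) = ((4 + 9) - 1*(-42))*102 + 1 = (13 + 42)*102 + 1 = 55*102 + 1 = 5610 + 1 = 5611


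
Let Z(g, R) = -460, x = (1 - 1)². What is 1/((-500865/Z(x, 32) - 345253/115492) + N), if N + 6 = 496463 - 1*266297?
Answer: 1328158/307131022385 ≈ 4.3244e-6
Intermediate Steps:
x = 0 (x = 0² = 0)
N = 230160 (N = -6 + (496463 - 1*266297) = -6 + (496463 - 266297) = -6 + 230166 = 230160)
1/((-500865/Z(x, 32) - 345253/115492) + N) = 1/((-500865/(-460) - 345253/115492) + 230160) = 1/((-500865*(-1/460) - 345253*1/115492) + 230160) = 1/((100173/92 - 345253/115492) + 230160) = 1/(1442177105/1328158 + 230160) = 1/(307131022385/1328158) = 1328158/307131022385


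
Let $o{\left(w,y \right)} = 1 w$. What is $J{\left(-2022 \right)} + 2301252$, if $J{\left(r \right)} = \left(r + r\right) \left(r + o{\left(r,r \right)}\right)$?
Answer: $18655188$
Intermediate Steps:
$o{\left(w,y \right)} = w$
$J{\left(r \right)} = 4 r^{2}$ ($J{\left(r \right)} = \left(r + r\right) \left(r + r\right) = 2 r 2 r = 4 r^{2}$)
$J{\left(-2022 \right)} + 2301252 = 4 \left(-2022\right)^{2} + 2301252 = 4 \cdot 4088484 + 2301252 = 16353936 + 2301252 = 18655188$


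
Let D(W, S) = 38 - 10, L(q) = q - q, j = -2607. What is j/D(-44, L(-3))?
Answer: -2607/28 ≈ -93.107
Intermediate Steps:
L(q) = 0
D(W, S) = 28
j/D(-44, L(-3)) = -2607/28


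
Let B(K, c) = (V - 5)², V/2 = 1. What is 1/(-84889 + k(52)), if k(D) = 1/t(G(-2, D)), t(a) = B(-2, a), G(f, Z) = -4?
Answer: -9/764000 ≈ -1.1780e-5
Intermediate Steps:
V = 2 (V = 2*1 = 2)
B(K, c) = 9 (B(K, c) = (2 - 5)² = (-3)² = 9)
t(a) = 9
k(D) = ⅑ (k(D) = 1/9 = ⅑)
1/(-84889 + k(52)) = 1/(-84889 + ⅑) = 1/(-764000/9) = -9/764000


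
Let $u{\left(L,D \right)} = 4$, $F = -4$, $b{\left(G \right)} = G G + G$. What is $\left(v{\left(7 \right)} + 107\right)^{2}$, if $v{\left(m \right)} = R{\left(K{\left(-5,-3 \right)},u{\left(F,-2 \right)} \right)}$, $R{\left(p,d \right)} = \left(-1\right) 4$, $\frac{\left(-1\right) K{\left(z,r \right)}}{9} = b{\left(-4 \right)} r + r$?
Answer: $10609$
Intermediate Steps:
$b{\left(G \right)} = G + G^{2}$ ($b{\left(G \right)} = G^{2} + G = G + G^{2}$)
$K{\left(z,r \right)} = - 117 r$ ($K{\left(z,r \right)} = - 9 \left(- 4 \left(1 - 4\right) r + r\right) = - 9 \left(\left(-4\right) \left(-3\right) r + r\right) = - 9 \left(12 r + r\right) = - 9 \cdot 13 r = - 117 r$)
$R{\left(p,d \right)} = -4$
$v{\left(m \right)} = -4$
$\left(v{\left(7 \right)} + 107\right)^{2} = \left(-4 + 107\right)^{2} = 103^{2} = 10609$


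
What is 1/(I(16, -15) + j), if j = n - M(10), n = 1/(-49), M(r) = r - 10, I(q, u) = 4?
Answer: 49/195 ≈ 0.25128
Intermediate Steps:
M(r) = -10 + r
n = -1/49 ≈ -0.020408
j = -1/49 (j = -1/49 - (-10 + 10) = -1/49 - 1*0 = -1/49 + 0 = -1/49 ≈ -0.020408)
1/(I(16, -15) + j) = 1/(4 - 1/49) = 1/(195/49) = 49/195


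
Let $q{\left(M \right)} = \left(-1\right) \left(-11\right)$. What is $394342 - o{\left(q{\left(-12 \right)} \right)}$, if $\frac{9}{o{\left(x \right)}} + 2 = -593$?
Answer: $\frac{234633499}{595} \approx 3.9434 \cdot 10^{5}$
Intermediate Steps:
$q{\left(M \right)} = 11$
$o{\left(x \right)} = - \frac{9}{595}$ ($o{\left(x \right)} = \frac{9}{-2 - 593} = \frac{9}{-595} = 9 \left(- \frac{1}{595}\right) = - \frac{9}{595}$)
$394342 - o{\left(q{\left(-12 \right)} \right)} = 394342 - - \frac{9}{595} = 394342 + \frac{9}{595} = \frac{234633499}{595}$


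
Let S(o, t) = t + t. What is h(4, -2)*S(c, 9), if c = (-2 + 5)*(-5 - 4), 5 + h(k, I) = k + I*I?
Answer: 54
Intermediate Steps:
h(k, I) = -5 + k + I**2 (h(k, I) = -5 + (k + I*I) = -5 + (k + I**2) = -5 + k + I**2)
c = -27 (c = 3*(-9) = -27)
S(o, t) = 2*t
h(4, -2)*S(c, 9) = (-5 + 4 + (-2)**2)*(2*9) = (-5 + 4 + 4)*18 = 3*18 = 54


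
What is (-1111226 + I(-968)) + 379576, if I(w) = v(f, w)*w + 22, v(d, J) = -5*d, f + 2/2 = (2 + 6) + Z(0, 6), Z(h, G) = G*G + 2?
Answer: -513828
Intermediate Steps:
Z(h, G) = 2 + G**2 (Z(h, G) = G**2 + 2 = 2 + G**2)
f = 45 (f = -1 + ((2 + 6) + (2 + 6**2)) = -1 + (8 + (2 + 36)) = -1 + (8 + 38) = -1 + 46 = 45)
I(w) = 22 - 225*w (I(w) = (-5*45)*w + 22 = -225*w + 22 = 22 - 225*w)
(-1111226 + I(-968)) + 379576 = (-1111226 + (22 - 225*(-968))) + 379576 = (-1111226 + (22 + 217800)) + 379576 = (-1111226 + 217822) + 379576 = -893404 + 379576 = -513828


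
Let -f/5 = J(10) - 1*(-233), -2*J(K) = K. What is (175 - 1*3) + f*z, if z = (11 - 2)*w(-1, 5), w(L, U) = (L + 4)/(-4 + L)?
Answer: 6328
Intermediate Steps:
J(K) = -K/2
w(L, U) = (4 + L)/(-4 + L)
z = -27/5 (z = (11 - 2)*((4 - 1)/(-4 - 1)) = 9*(3/(-5)) = 9*(-⅕*3) = 9*(-⅗) = -27/5 ≈ -5.4000)
f = -1140 (f = -5*(-½*10 - 1*(-233)) = -5*(-5 + 233) = -5*228 = -1140)
(175 - 1*3) + f*z = (175 - 1*3) - 1140*(-27/5) = (175 - 3) + 6156 = 172 + 6156 = 6328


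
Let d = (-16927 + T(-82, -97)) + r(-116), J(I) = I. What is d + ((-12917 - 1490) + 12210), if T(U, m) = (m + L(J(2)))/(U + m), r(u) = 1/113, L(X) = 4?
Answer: -386810460/20227 ≈ -19123.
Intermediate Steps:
r(u) = 1/113
T(U, m) = (4 + m)/(U + m) (T(U, m) = (m + 4)/(U + m) = (4 + m)/(U + m))
d = -342371741/20227 (d = (-16927 + (4 - 97)/(-82 - 97)) + 1/113 = (-16927 - 93/(-179)) + 1/113 = (-16927 - 1/179*(-93)) + 1/113 = (-16927 + 93/179) + 1/113 = -3029840/179 + 1/113 = -342371741/20227 ≈ -16926.)
d + ((-12917 - 1490) + 12210) = -342371741/20227 + ((-12917 - 1490) + 12210) = -342371741/20227 + (-14407 + 12210) = -342371741/20227 - 2197 = -386810460/20227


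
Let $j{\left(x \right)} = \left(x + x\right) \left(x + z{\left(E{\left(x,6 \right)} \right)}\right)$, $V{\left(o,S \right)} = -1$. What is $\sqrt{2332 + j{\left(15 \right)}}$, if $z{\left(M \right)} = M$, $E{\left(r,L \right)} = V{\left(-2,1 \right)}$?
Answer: $8 \sqrt{43} \approx 52.46$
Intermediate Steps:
$E{\left(r,L \right)} = -1$
$j{\left(x \right)} = 2 x \left(-1 + x\right)$ ($j{\left(x \right)} = \left(x + x\right) \left(x - 1\right) = 2 x \left(-1 + x\right)$)
$\sqrt{2332 + j{\left(15 \right)}} = \sqrt{2332 + 2 \cdot 15 \left(-1 + 15\right)} = \sqrt{2332 + 2 \cdot 15 \cdot 14} = \sqrt{2332 + 420} = \sqrt{2752} = 8 \sqrt{43}$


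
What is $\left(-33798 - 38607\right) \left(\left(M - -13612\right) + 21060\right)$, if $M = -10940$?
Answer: $-1718315460$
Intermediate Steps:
$\left(-33798 - 38607\right) \left(\left(M - -13612\right) + 21060\right) = \left(-33798 - 38607\right) \left(\left(-10940 - -13612\right) + 21060\right) = - 72405 \left(\left(-10940 + 13612\right) + 21060\right) = - 72405 \left(2672 + 21060\right) = \left(-72405\right) 23732 = -1718315460$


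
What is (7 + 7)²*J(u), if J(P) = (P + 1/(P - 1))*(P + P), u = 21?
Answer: 866418/5 ≈ 1.7328e+5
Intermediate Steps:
J(P) = 2*P*(P + 1/(-1 + P)) (J(P) = (P + 1/(-1 + P))*(2*P) = 2*P*(P + 1/(-1 + P)))
(7 + 7)²*J(u) = (7 + 7)²*(2*21*(1 + 21² - 1*21)/(-1 + 21)) = 14²*(2*21*(1 + 441 - 21)/20) = 196*(2*21*(1/20)*421) = 196*(8841/10) = 866418/5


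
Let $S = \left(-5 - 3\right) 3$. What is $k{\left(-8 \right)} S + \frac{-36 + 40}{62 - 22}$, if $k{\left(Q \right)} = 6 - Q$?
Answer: $- \frac{3359}{10} \approx -335.9$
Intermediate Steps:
$S = -24$ ($S = \left(-8\right) 3 = -24$)
$k{\left(-8 \right)} S + \frac{-36 + 40}{62 - 22} = \left(6 - -8\right) \left(-24\right) + \frac{-36 + 40}{62 - 22} = \left(6 + 8\right) \left(-24\right) + \frac{4}{40} = 14 \left(-24\right) + 4 \cdot \frac{1}{40} = -336 + \frac{1}{10} = - \frac{3359}{10}$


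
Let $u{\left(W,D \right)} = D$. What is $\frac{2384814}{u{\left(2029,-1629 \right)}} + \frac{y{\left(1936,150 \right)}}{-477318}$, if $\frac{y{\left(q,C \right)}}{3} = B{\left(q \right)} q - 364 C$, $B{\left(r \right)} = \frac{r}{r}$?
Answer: $- \frac{63225404438}{43197279} \approx -1463.6$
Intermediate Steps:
$B{\left(r \right)} = 1$
$y{\left(q,C \right)} = - 1092 C + 3 q$ ($y{\left(q,C \right)} = 3 \left(1 q - 364 C\right) = 3 \left(q - 364 C\right) = - 1092 C + 3 q$)
$\frac{2384814}{u{\left(2029,-1629 \right)}} + \frac{y{\left(1936,150 \right)}}{-477318} = \frac{2384814}{-1629} + \frac{\left(-1092\right) 150 + 3 \cdot 1936}{-477318} = 2384814 \left(- \frac{1}{1629}\right) + \left(-163800 + 5808\right) \left(- \frac{1}{477318}\right) = - \frac{794938}{543} - - \frac{26332}{79553} = - \frac{794938}{543} + \frac{26332}{79553} = - \frac{63225404438}{43197279}$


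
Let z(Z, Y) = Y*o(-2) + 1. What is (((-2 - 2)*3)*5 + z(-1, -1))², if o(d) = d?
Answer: 3249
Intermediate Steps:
z(Z, Y) = 1 - 2*Y (z(Z, Y) = Y*(-2) + 1 = -2*Y + 1 = 1 - 2*Y)
(((-2 - 2)*3)*5 + z(-1, -1))² = (((-2 - 2)*3)*5 + (1 - 2*(-1)))² = (-4*3*5 + (1 + 2))² = (-12*5 + 3)² = (-60 + 3)² = (-57)² = 3249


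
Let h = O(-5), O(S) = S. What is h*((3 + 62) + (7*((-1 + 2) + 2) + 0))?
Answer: -430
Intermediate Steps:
h = -5
h*((3 + 62) + (7*((-1 + 2) + 2) + 0)) = -5*((3 + 62) + (7*((-1 + 2) + 2) + 0)) = -5*(65 + (7*(1 + 2) + 0)) = -5*(65 + (7*3 + 0)) = -5*(65 + (21 + 0)) = -5*(65 + 21) = -5*86 = -430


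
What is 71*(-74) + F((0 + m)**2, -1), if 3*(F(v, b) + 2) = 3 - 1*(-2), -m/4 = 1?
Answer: -15763/3 ≈ -5254.3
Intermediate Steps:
m = -4 (m = -4*1 = -4)
F(v, b) = -1/3 (F(v, b) = -2 + (3 - 1*(-2))/3 = -2 + (3 + 2)/3 = -2 + (1/3)*5 = -2 + 5/3 = -1/3)
71*(-74) + F((0 + m)**2, -1) = 71*(-74) - 1/3 = -5254 - 1/3 = -15763/3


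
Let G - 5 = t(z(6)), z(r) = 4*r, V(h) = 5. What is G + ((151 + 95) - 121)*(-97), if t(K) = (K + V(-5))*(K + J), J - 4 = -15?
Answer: -11743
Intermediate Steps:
J = -11 (J = 4 - 15 = -11)
t(K) = (-11 + K)*(5 + K) (t(K) = (K + 5)*(K - 11) = (5 + K)*(-11 + K) = (-11 + K)*(5 + K))
G = 382 (G = 5 + (-55 + (4*6)² - 24*6) = 5 + (-55 + 24² - 6*24) = 5 + (-55 + 576 - 144) = 5 + 377 = 382)
G + ((151 + 95) - 121)*(-97) = 382 + ((151 + 95) - 121)*(-97) = 382 + (246 - 121)*(-97) = 382 + 125*(-97) = 382 - 12125 = -11743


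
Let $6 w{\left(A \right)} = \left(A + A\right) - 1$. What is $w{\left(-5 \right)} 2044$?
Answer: $- \frac{11242}{3} \approx -3747.3$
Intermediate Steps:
$w{\left(A \right)} = - \frac{1}{6} + \frac{A}{3}$ ($w{\left(A \right)} = \frac{\left(A + A\right) - 1}{6} = \frac{2 A - 1}{6} = \frac{-1 + 2 A}{6} = - \frac{1}{6} + \frac{A}{3}$)
$w{\left(-5 \right)} 2044 = \left(- \frac{1}{6} + \frac{1}{3} \left(-5\right)\right) 2044 = \left(- \frac{1}{6} - \frac{5}{3}\right) 2044 = \left(- \frac{11}{6}\right) 2044 = - \frac{11242}{3}$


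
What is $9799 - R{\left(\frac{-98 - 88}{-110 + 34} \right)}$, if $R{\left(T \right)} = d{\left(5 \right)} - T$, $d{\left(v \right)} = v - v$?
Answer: $\frac{372455}{38} \approx 9801.5$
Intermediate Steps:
$d{\left(v \right)} = 0$
$R{\left(T \right)} = - T$ ($R{\left(T \right)} = 0 - T = - T$)
$9799 - R{\left(\frac{-98 - 88}{-110 + 34} \right)} = 9799 - - \frac{-98 - 88}{-110 + 34} = 9799 - - \frac{-186}{-76} = 9799 - - \frac{\left(-186\right) \left(-1\right)}{76} = 9799 - \left(-1\right) \frac{93}{38} = 9799 - - \frac{93}{38} = 9799 + \frac{93}{38} = \frac{372455}{38}$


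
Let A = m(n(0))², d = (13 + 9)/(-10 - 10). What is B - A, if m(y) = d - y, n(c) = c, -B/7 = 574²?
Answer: -230633321/100 ≈ -2.3063e+6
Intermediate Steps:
d = -11/10 (d = 22/(-20) = 22*(-1/20) = -11/10 ≈ -1.1000)
B = -2306332 (B = -7*574² = -7*329476 = -2306332)
m(y) = -11/10 - y
A = 121/100 (A = (-11/10 - 1*0)² = (-11/10 + 0)² = (-11/10)² = 121/100 ≈ 1.2100)
B - A = -2306332 - 1*121/100 = -2306332 - 121/100 = -230633321/100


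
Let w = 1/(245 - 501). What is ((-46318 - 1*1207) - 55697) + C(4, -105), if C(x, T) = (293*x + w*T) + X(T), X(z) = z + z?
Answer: -26178455/256 ≈ -1.0226e+5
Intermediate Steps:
X(z) = 2*z
w = -1/256 (w = 1/(-256) = -1/256 ≈ -0.0039063)
C(x, T) = 293*x + 511*T/256 (C(x, T) = (293*x - T/256) + 2*T = 293*x + 511*T/256)
((-46318 - 1*1207) - 55697) + C(4, -105) = ((-46318 - 1*1207) - 55697) + (293*4 + (511/256)*(-105)) = ((-46318 - 1207) - 55697) + (1172 - 53655/256) = (-47525 - 55697) + 246377/256 = -103222 + 246377/256 = -26178455/256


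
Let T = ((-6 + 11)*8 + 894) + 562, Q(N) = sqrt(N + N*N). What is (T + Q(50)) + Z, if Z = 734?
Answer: 2230 + 5*sqrt(102) ≈ 2280.5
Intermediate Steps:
Q(N) = sqrt(N + N**2)
T = 1496 (T = (5*8 + 894) + 562 = (40 + 894) + 562 = 934 + 562 = 1496)
(T + Q(50)) + Z = (1496 + sqrt(50*(1 + 50))) + 734 = (1496 + sqrt(50*51)) + 734 = (1496 + sqrt(2550)) + 734 = (1496 + 5*sqrt(102)) + 734 = 2230 + 5*sqrt(102)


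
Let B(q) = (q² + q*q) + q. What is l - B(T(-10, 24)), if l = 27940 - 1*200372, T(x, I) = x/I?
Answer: -12415099/72 ≈ -1.7243e+5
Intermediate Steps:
l = -172432 (l = 27940 - 200372 = -172432)
B(q) = q + 2*q² (B(q) = (q² + q²) + q = 2*q² + q = q + 2*q²)
l - B(T(-10, 24)) = -172432 - (-10/24)*(1 + 2*(-10/24)) = -172432 - (-10*1/24)*(1 + 2*(-10*1/24)) = -172432 - (-5)*(1 + 2*(-5/12))/12 = -172432 - (-5)*(1 - ⅚)/12 = -172432 - (-5)/(12*6) = -172432 - 1*(-5/72) = -172432 + 5/72 = -12415099/72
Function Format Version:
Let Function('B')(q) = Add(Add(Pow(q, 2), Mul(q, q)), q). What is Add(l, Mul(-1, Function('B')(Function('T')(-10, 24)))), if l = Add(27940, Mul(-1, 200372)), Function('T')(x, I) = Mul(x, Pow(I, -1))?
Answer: Rational(-12415099, 72) ≈ -1.7243e+5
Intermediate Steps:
l = -172432 (l = Add(27940, -200372) = -172432)
Function('B')(q) = Add(q, Mul(2, Pow(q, 2))) (Function('B')(q) = Add(Add(Pow(q, 2), Pow(q, 2)), q) = Add(Mul(2, Pow(q, 2)), q) = Add(q, Mul(2, Pow(q, 2))))
Add(l, Mul(-1, Function('B')(Function('T')(-10, 24)))) = Add(-172432, Mul(-1, Mul(Mul(-10, Pow(24, -1)), Add(1, Mul(2, Mul(-10, Pow(24, -1))))))) = Add(-172432, Mul(-1, Mul(Mul(-10, Rational(1, 24)), Add(1, Mul(2, Mul(-10, Rational(1, 24))))))) = Add(-172432, Mul(-1, Mul(Rational(-5, 12), Add(1, Mul(2, Rational(-5, 12)))))) = Add(-172432, Mul(-1, Mul(Rational(-5, 12), Add(1, Rational(-5, 6))))) = Add(-172432, Mul(-1, Mul(Rational(-5, 12), Rational(1, 6)))) = Add(-172432, Mul(-1, Rational(-5, 72))) = Add(-172432, Rational(5, 72)) = Rational(-12415099, 72)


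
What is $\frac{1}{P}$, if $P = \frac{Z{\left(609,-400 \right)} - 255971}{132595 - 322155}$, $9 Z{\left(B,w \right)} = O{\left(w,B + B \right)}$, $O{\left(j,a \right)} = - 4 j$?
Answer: $\frac{243720}{328877} \approx 0.74107$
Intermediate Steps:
$Z{\left(B,w \right)} = - \frac{4 w}{9}$ ($Z{\left(B,w \right)} = \frac{\left(-4\right) w}{9} = - \frac{4 w}{9}$)
$P = \frac{328877}{243720}$ ($P = \frac{\left(- \frac{4}{9}\right) \left(-400\right) - 255971}{132595 - 322155} = \frac{\frac{1600}{9} - 255971}{-189560} = \left(- \frac{2302139}{9}\right) \left(- \frac{1}{189560}\right) = \frac{328877}{243720} \approx 1.3494$)
$\frac{1}{P} = \frac{1}{\frac{328877}{243720}} = \frac{243720}{328877}$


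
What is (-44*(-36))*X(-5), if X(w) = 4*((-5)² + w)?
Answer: 126720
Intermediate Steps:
X(w) = 100 + 4*w (X(w) = 4*(25 + w) = 100 + 4*w)
(-44*(-36))*X(-5) = (-44*(-36))*(100 + 4*(-5)) = 1584*(100 - 20) = 1584*80 = 126720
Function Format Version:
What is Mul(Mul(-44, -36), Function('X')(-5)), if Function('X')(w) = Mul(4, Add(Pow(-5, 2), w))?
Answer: 126720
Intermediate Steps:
Function('X')(w) = Add(100, Mul(4, w)) (Function('X')(w) = Mul(4, Add(25, w)) = Add(100, Mul(4, w)))
Mul(Mul(-44, -36), Function('X')(-5)) = Mul(Mul(-44, -36), Add(100, Mul(4, -5))) = Mul(1584, Add(100, -20)) = Mul(1584, 80) = 126720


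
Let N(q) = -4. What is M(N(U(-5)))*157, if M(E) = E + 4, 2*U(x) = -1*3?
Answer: 0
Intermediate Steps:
U(x) = -3/2 (U(x) = (-1*3)/2 = (1/2)*(-3) = -3/2)
M(E) = 4 + E
M(N(U(-5)))*157 = (4 - 4)*157 = 0*157 = 0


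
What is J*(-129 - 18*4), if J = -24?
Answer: 4824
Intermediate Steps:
J*(-129 - 18*4) = -24*(-129 - 18*4) = -24*(-129 - 72) = -24*(-201) = 4824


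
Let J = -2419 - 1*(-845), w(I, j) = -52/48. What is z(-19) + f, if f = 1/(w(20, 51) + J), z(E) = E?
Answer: -359131/18901 ≈ -19.001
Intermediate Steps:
w(I, j) = -13/12 (w(I, j) = -52*1/48 = -13/12)
J = -1574 (J = -2419 + 845 = -1574)
f = -12/18901 (f = 1/(-13/12 - 1574) = 1/(-18901/12) = -12/18901 ≈ -0.00063489)
z(-19) + f = -19 - 12/18901 = -359131/18901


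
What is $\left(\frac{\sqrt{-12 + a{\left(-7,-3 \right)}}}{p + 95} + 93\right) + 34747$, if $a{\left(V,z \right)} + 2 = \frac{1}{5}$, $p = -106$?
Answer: $34840 - \frac{i \sqrt{345}}{55} \approx 34840.0 - 0.33771 i$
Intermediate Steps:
$a{\left(V,z \right)} = - \frac{9}{5}$ ($a{\left(V,z \right)} = -2 + \frac{1}{5} = - \frac{9}{5}$)
$\left(\frac{\sqrt{-12 + a{\left(-7,-3 \right)}}}{p + 95} + 93\right) + 34747 = \left(\frac{\sqrt{-12 - \frac{9}{5}}}{-106 + 95} + 93\right) + 34747 = \left(\frac{\sqrt{- \frac{69}{5}}}{-11} + 93\right) + 34747 = \left(\frac{i \sqrt{345}}{5} \left(- \frac{1}{11}\right) + 93\right) + 34747 = \left(- \frac{i \sqrt{345}}{55} + 93\right) + 34747 = \left(93 - \frac{i \sqrt{345}}{55}\right) + 34747 = 34840 - \frac{i \sqrt{345}}{55}$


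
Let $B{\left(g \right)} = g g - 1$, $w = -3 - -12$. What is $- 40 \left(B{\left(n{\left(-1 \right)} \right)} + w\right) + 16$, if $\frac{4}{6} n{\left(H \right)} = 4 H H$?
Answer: $-1744$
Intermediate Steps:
$n{\left(H \right)} = 6 H^{2}$ ($n{\left(H \right)} = \frac{3 \cdot 4 H H}{2} = \frac{3 \cdot 4 H^{2}}{2} = 6 H^{2}$)
$w = 9$ ($w = -3 + 12 = 9$)
$B{\left(g \right)} = -1 + g^{2}$ ($B{\left(g \right)} = g^{2} - 1 = -1 + g^{2}$)
$- 40 \left(B{\left(n{\left(-1 \right)} \right)} + w\right) + 16 = - 40 \left(\left(-1 + \left(6 \left(-1\right)^{2}\right)^{2}\right) + 9\right) + 16 = - 40 \left(\left(-1 + \left(6 \cdot 1\right)^{2}\right) + 9\right) + 16 = - 40 \left(\left(-1 + 6^{2}\right) + 9\right) + 16 = - 40 \left(\left(-1 + 36\right) + 9\right) + 16 = - 40 \left(35 + 9\right) + 16 = \left(-40\right) 44 + 16 = -1760 + 16 = -1744$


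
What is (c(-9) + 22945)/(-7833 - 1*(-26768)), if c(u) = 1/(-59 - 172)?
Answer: 5300294/4373985 ≈ 1.2118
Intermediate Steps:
c(u) = -1/231 (c(u) = 1/(-231) = -1/231)
(c(-9) + 22945)/(-7833 - 1*(-26768)) = (-1/231 + 22945)/(-7833 - 1*(-26768)) = 5300294/(231*(-7833 + 26768)) = (5300294/231)/18935 = (5300294/231)*(1/18935) = 5300294/4373985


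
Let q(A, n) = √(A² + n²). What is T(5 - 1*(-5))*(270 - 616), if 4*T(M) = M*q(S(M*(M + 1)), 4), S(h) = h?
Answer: -1730*√3029 ≈ -95213.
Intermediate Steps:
T(M) = M*√(16 + M²*(1 + M)²)/4 (T(M) = (M*√((M*(M + 1))² + 4²))/4 = (M*√((M*(1 + M))² + 16))/4 = (M*√(M²*(1 + M)² + 16))/4 = (M*√(16 + M²*(1 + M)²))/4 = M*√(16 + M²*(1 + M)²)/4)
T(5 - 1*(-5))*(270 - 616) = ((5 - 1*(-5))*√(16 + (5 - 1*(-5))²*(1 + (5 - 1*(-5)))²)/4)*(270 - 616) = ((5 + 5)*√(16 + (5 + 5)²*(1 + (5 + 5))²)/4)*(-346) = ((¼)*10*√(16 + 10²*(1 + 10)²))*(-346) = ((¼)*10*√(16 + 100*11²))*(-346) = ((¼)*10*√(16 + 100*121))*(-346) = ((¼)*10*√(16 + 12100))*(-346) = ((¼)*10*√12116)*(-346) = ((¼)*10*(2*√3029))*(-346) = (5*√3029)*(-346) = -1730*√3029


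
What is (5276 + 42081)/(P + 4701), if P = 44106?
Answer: 1633/1683 ≈ 0.97029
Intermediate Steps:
(5276 + 42081)/(P + 4701) = (5276 + 42081)/(44106 + 4701) = 47357/48807 = 47357*(1/48807) = 1633/1683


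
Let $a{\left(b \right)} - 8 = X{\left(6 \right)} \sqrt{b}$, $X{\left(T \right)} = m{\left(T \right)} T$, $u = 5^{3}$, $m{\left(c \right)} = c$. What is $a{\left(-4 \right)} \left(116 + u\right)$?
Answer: $1928 + 17352 i \approx 1928.0 + 17352.0 i$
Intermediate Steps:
$u = 125$
$X{\left(T \right)} = T^{2}$ ($X{\left(T \right)} = T T = T^{2}$)
$a{\left(b \right)} = 8 + 36 \sqrt{b}$ ($a{\left(b \right)} = 8 + 6^{2} \sqrt{b} = 8 + 36 \sqrt{b}$)
$a{\left(-4 \right)} \left(116 + u\right) = \left(8 + 36 \sqrt{-4}\right) \left(116 + 125\right) = \left(8 + 36 \cdot 2 i\right) 241 = \left(8 + 72 i\right) 241 = 1928 + 17352 i$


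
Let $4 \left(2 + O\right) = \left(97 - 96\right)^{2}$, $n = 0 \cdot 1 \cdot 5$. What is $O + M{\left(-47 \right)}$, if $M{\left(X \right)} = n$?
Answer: $- \frac{7}{4} \approx -1.75$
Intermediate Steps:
$n = 0$ ($n = 0 \cdot 5 = 0$)
$O = - \frac{7}{4}$ ($O = -2 + \frac{\left(97 - 96\right)^{2}}{4} = -2 + \frac{1^{2}}{4} = -2 + \frac{1}{4} \cdot 1 = -2 + \frac{1}{4} = - \frac{7}{4} \approx -1.75$)
$M{\left(X \right)} = 0$
$O + M{\left(-47 \right)} = - \frac{7}{4} + 0 = - \frac{7}{4}$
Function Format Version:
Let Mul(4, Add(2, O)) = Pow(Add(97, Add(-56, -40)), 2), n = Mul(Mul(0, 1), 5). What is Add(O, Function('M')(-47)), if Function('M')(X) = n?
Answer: Rational(-7, 4) ≈ -1.7500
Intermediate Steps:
n = 0 (n = Mul(0, 5) = 0)
O = Rational(-7, 4) (O = Add(-2, Mul(Rational(1, 4), Pow(Add(97, Add(-56, -40)), 2))) = Add(-2, Mul(Rational(1, 4), Pow(Add(97, -96), 2))) = Add(-2, Mul(Rational(1, 4), Pow(1, 2))) = Add(-2, Mul(Rational(1, 4), 1)) = Add(-2, Rational(1, 4)) = Rational(-7, 4) ≈ -1.7500)
Function('M')(X) = 0
Add(O, Function('M')(-47)) = Add(Rational(-7, 4), 0) = Rational(-7, 4)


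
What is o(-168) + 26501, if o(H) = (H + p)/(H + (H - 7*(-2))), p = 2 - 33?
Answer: 8533521/322 ≈ 26502.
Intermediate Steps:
p = -31
o(H) = (-31 + H)/(14 + 2*H) (o(H) = (H - 31)/(H + (H - 7*(-2))) = (-31 + H)/(H + (H + 14)) = (-31 + H)/(H + (14 + H)) = (-31 + H)/(14 + 2*H))
o(-168) + 26501 = (-31 - 168)/(2*(7 - 168)) + 26501 = (½)*(-199)/(-161) + 26501 = (½)*(-1/161)*(-199) + 26501 = 199/322 + 26501 = 8533521/322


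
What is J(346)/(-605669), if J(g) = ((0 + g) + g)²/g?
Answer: -1384/605669 ≈ -0.0022851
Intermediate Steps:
J(g) = 4*g (J(g) = (g + g)²/g = (2*g)²/g = (4*g²)/g = 4*g)
J(346)/(-605669) = (4*346)/(-605669) = 1384*(-1/605669) = -1384/605669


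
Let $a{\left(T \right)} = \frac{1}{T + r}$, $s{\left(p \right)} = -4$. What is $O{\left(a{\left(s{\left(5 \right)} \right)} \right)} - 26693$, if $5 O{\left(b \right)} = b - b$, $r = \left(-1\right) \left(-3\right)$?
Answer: $-26693$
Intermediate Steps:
$r = 3$
$a{\left(T \right)} = \frac{1}{3 + T}$ ($a{\left(T \right)} = \frac{1}{T + 3} = \frac{1}{3 + T}$)
$O{\left(b \right)} = 0$ ($O{\left(b \right)} = \frac{b - b}{5} = \frac{1}{5} \cdot 0 = 0$)
$O{\left(a{\left(s{\left(5 \right)} \right)} \right)} - 26693 = 0 - 26693 = -26693$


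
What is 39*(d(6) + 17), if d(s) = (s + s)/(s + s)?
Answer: 702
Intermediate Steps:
d(s) = 1 (d(s) = (2*s)/((2*s)) = (2*s)*(1/(2*s)) = 1)
39*(d(6) + 17) = 39*(1 + 17) = 39*18 = 702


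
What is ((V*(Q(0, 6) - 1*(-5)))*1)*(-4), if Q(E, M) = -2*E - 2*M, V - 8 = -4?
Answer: 112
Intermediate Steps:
V = 4 (V = 8 - 4 = 4)
((V*(Q(0, 6) - 1*(-5)))*1)*(-4) = ((4*((-2*0 - 2*6) - 1*(-5)))*1)*(-4) = ((4*((0 - 12) + 5))*1)*(-4) = ((4*(-12 + 5))*1)*(-4) = ((4*(-7))*1)*(-4) = -28*1*(-4) = -28*(-4) = 112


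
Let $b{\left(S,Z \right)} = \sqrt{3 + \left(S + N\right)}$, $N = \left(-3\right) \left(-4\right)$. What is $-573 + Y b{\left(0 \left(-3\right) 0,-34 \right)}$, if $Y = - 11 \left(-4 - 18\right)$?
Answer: $-573 + 242 \sqrt{15} \approx 364.26$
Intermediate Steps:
$N = 12$
$b{\left(S,Z \right)} = \sqrt{15 + S}$ ($b{\left(S,Z \right)} = \sqrt{3 + \left(S + 12\right)} = \sqrt{3 + \left(12 + S\right)} = \sqrt{15 + S}$)
$Y = 242$ ($Y = \left(-11\right) \left(-22\right) = 242$)
$-573 + Y b{\left(0 \left(-3\right) 0,-34 \right)} = -573 + 242 \sqrt{15 + 0 \left(-3\right) 0} = -573 + 242 \sqrt{15 + 0 \cdot 0} = -573 + 242 \sqrt{15 + 0} = -573 + 242 \sqrt{15}$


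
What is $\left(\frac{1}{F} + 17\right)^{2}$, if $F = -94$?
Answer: $\frac{2550409}{8836} \approx 288.64$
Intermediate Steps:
$\left(\frac{1}{F} + 17\right)^{2} = \left(\frac{1}{-94} + 17\right)^{2} = \left(- \frac{1}{94} + 17\right)^{2} = \left(\frac{1597}{94}\right)^{2} = \frac{2550409}{8836}$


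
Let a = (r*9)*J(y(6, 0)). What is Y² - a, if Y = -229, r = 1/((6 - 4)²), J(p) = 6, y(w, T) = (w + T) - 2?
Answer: 104855/2 ≈ 52428.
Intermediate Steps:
y(w, T) = -2 + T + w (y(w, T) = (T + w) - 2 = -2 + T + w)
r = ¼ (r = 1/(2²) = 1/4 = ¼ ≈ 0.25000)
a = 27/2 (a = ((¼)*9)*6 = (9/4)*6 = 27/2 ≈ 13.500)
Y² - a = (-229)² - 1*27/2 = 52441 - 27/2 = 104855/2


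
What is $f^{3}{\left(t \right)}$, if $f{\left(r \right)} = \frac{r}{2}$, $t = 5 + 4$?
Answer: $\frac{729}{8} \approx 91.125$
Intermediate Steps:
$t = 9$
$f{\left(r \right)} = \frac{r}{2}$ ($f{\left(r \right)} = r \frac{1}{2} = \frac{r}{2}$)
$f^{3}{\left(t \right)} = \left(\frac{1}{2} \cdot 9\right)^{3} = \left(\frac{9}{2}\right)^{3} = \frac{729}{8}$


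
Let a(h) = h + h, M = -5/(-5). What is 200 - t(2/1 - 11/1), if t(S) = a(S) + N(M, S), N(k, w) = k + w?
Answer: 226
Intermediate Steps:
M = 1 (M = -5*(-⅕) = 1)
a(h) = 2*h
t(S) = 1 + 3*S (t(S) = 2*S + (1 + S) = 1 + 3*S)
200 - t(2/1 - 11/1) = 200 - (1 + 3*(2/1 - 11/1)) = 200 - (1 + 3*(2*1 - 11*1)) = 200 - (1 + 3*(2 - 11)) = 200 - (1 + 3*(-9)) = 200 - (1 - 27) = 200 - 1*(-26) = 200 + 26 = 226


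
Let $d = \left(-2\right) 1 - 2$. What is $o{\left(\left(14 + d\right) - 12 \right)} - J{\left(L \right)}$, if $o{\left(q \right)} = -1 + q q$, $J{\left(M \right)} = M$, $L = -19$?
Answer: $22$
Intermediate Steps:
$d = -4$ ($d = -2 - 2 = -4$)
$o{\left(q \right)} = -1 + q^{2}$
$o{\left(\left(14 + d\right) - 12 \right)} - J{\left(L \right)} = \left(-1 + \left(\left(14 - 4\right) - 12\right)^{2}\right) - -19 = \left(-1 + \left(10 - 12\right)^{2}\right) + 19 = \left(-1 + \left(-2\right)^{2}\right) + 19 = \left(-1 + 4\right) + 19 = 3 + 19 = 22$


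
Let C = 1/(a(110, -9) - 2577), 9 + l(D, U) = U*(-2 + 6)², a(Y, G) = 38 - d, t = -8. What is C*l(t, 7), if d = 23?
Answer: -103/2562 ≈ -0.040203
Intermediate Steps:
a(Y, G) = 15 (a(Y, G) = 38 - 1*23 = 38 - 23 = 15)
l(D, U) = -9 + 16*U (l(D, U) = -9 + U*(-2 + 6)² = -9 + U*4² = -9 + U*16 = -9 + 16*U)
C = -1/2562 (C = 1/(15 - 2577) = 1/(-2562) = -1/2562 ≈ -0.00039032)
C*l(t, 7) = -(-9 + 16*7)/2562 = -(-9 + 112)/2562 = -1/2562*103 = -103/2562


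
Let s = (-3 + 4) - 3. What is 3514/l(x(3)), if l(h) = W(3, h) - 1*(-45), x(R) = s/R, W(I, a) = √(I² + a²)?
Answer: 142317/1814 - 5271*√85/9070 ≈ 73.097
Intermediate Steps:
s = -2 (s = 1 - 3 = -2)
x(R) = -2/R
l(h) = 45 + √(9 + h²) (l(h) = √(3² + h²) - 1*(-45) = √(9 + h²) + 45 = 45 + √(9 + h²))
3514/l(x(3)) = 3514/(45 + √(9 + (-2/3)²)) = 3514/(45 + √(9 + (-2*⅓)²)) = 3514/(45 + √(9 + (-⅔)²)) = 3514/(45 + √(9 + 4/9)) = 3514/(45 + √(85/9)) = 3514/(45 + √85/3)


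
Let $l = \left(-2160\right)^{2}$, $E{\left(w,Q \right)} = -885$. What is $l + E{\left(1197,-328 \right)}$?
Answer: $4664715$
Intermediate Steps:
$l = 4665600$
$l + E{\left(1197,-328 \right)} = 4665600 - 885 = 4664715$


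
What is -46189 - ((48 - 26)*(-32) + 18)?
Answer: -45503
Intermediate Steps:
-46189 - ((48 - 26)*(-32) + 18) = -46189 - (22*(-32) + 18) = -46189 - (-704 + 18) = -46189 - 1*(-686) = -46189 + 686 = -45503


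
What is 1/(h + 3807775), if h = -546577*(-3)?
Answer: 1/5447506 ≈ 1.8357e-7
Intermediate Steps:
h = 1639731
1/(h + 3807775) = 1/(1639731 + 3807775) = 1/5447506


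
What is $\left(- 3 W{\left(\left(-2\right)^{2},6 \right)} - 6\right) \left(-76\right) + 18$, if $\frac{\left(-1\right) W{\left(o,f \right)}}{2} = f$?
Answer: $-2262$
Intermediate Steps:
$W{\left(o,f \right)} = - 2 f$
$\left(- 3 W{\left(\left(-2\right)^{2},6 \right)} - 6\right) \left(-76\right) + 18 = \left(- 3 \left(\left(-2\right) 6\right) - 6\right) \left(-76\right) + 18 = \left(\left(-3\right) \left(-12\right) - 6\right) \left(-76\right) + 18 = \left(36 - 6\right) \left(-76\right) + 18 = 30 \left(-76\right) + 18 = -2280 + 18 = -2262$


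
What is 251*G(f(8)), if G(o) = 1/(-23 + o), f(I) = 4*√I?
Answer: -5773/401 - 2008*√2/401 ≈ -21.478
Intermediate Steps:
251*G(f(8)) = 251/(-23 + 4*√8) = 251/(-23 + 4*(2*√2)) = 251/(-23 + 8*√2)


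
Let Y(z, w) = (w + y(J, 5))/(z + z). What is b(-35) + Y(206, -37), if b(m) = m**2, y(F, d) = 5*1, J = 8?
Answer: 126167/103 ≈ 1224.9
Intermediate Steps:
y(F, d) = 5
Y(z, w) = (5 + w)/(2*z) (Y(z, w) = (w + 5)/(z + z) = (5 + w)/((2*z)) = (5 + w)*(1/(2*z)) = (5 + w)/(2*z))
b(-35) + Y(206, -37) = (-35)**2 + (1/2)*(5 - 37)/206 = 1225 + (1/2)*(1/206)*(-32) = 1225 - 8/103 = 126167/103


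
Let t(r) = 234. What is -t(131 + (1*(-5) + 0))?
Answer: -234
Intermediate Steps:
-t(131 + (1*(-5) + 0)) = -1*234 = -234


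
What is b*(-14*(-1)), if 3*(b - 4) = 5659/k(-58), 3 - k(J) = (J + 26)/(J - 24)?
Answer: 3266242/321 ≈ 10175.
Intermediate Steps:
k(J) = 3 - (26 + J)/(-24 + J) (k(J) = 3 - (J + 26)/(J - 24) = 3 - (26 + J)/(-24 + J))
b = 233303/321 (b = 4 + (5659/((2*(-49 - 58)/(-24 - 58))))/3 = 4 + (5659/((2*(-107)/(-82))))/3 = 4 + (5659/((2*(-1/82)*(-107))))/3 = 4 + (5659/(107/41))/3 = 4 + (5659*(41/107))/3 = 4 + (⅓)*(232019/107) = 4 + 232019/321 = 233303/321 ≈ 726.80)
b*(-14*(-1)) = 233303*(-14*(-1))/321 = (233303/321)*14 = 3266242/321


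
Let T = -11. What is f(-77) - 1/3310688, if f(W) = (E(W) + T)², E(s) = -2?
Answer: 559506271/3310688 ≈ 169.00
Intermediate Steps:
f(W) = 169 (f(W) = (-2 - 11)² = (-13)² = 169)
f(-77) - 1/3310688 = 169 - 1/3310688 = 559506271/3310688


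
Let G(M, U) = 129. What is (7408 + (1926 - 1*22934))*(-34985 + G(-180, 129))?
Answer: 474041600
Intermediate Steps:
(7408 + (1926 - 1*22934))*(-34985 + G(-180, 129)) = (7408 + (1926 - 1*22934))*(-34985 + 129) = (7408 + (1926 - 22934))*(-34856) = (7408 - 21008)*(-34856) = -13600*(-34856) = 474041600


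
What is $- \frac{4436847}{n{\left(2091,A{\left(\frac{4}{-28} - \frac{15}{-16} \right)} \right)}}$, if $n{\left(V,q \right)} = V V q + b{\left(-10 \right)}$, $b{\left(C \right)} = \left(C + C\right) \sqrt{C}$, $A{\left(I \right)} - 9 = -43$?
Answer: $\frac{329785411246119}{11049534180633458} - \frac{22184235 i \sqrt{10}}{5524767090316729} \approx 0.029846 - 1.2698 \cdot 10^{-8} i$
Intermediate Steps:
$A{\left(I \right)} = -34$ ($A{\left(I \right)} = 9 - 43 = -34$)
$b{\left(C \right)} = 2 C^{\frac{3}{2}}$ ($b{\left(C \right)} = 2 C \sqrt{C} = 2 C^{\frac{3}{2}}$)
$n{\left(V,q \right)} = q V^{2} - 20 i \sqrt{10}$ ($n{\left(V,q \right)} = V V q + 2 \left(-10\right)^{\frac{3}{2}} = V^{2} q + 2 \left(- 10 i \sqrt{10}\right) = q V^{2} - 20 i \sqrt{10}$)
$- \frac{4436847}{n{\left(2091,A{\left(\frac{4}{-28} - \frac{15}{-16} \right)} \right)}} = - \frac{4436847}{- 34 \cdot 2091^{2} - 20 i \sqrt{10}} = - \frac{4436847}{\left(-34\right) 4372281 - 20 i \sqrt{10}} = - \frac{4436847}{-148657554 - 20 i \sqrt{10}}$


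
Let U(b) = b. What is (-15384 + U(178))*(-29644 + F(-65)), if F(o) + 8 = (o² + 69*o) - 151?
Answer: 457137978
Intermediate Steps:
F(o) = -159 + o² + 69*o (F(o) = -8 + ((o² + 69*o) - 151) = -8 + (-151 + o² + 69*o) = -159 + o² + 69*o)
(-15384 + U(178))*(-29644 + F(-65)) = (-15384 + 178)*(-29644 + (-159 + (-65)² + 69*(-65))) = -15206*(-29644 + (-159 + 4225 - 4485)) = -15206*(-29644 - 419) = -15206*(-30063) = 457137978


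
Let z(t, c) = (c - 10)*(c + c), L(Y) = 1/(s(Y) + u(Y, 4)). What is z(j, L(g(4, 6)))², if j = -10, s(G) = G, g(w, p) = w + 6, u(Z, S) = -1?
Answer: 31684/6561 ≈ 4.8291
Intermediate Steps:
g(w, p) = 6 + w
L(Y) = 1/(-1 + Y) (L(Y) = 1/(Y - 1) = 1/(-1 + Y))
z(t, c) = 2*c*(-10 + c) (z(t, c) = (-10 + c)*(2*c) = 2*c*(-10 + c))
z(j, L(g(4, 6)))² = (2*(-10 + 1/(-1 + (6 + 4)))/(-1 + (6 + 4)))² = (2*(-10 + 1/(-1 + 10))/(-1 + 10))² = (2*(-10 + 1/9)/9)² = (2*(⅑)*(-10 + ⅑))² = (2*(⅑)*(-89/9))² = (-178/81)² = 31684/6561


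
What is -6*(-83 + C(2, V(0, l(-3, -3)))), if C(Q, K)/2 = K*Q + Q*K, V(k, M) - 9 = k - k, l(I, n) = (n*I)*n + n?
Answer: 66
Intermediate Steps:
l(I, n) = n + I*n² (l(I, n) = (I*n)*n + n = I*n² + n = n + I*n²)
V(k, M) = 9 (V(k, M) = 9 + (k - k) = 9 + 0 = 9)
C(Q, K) = 4*K*Q (C(Q, K) = 2*(K*Q + Q*K) = 2*(K*Q + K*Q) = 2*(2*K*Q) = 4*K*Q)
-6*(-83 + C(2, V(0, l(-3, -3)))) = -6*(-83 + 4*9*2) = -6*(-83 + 72) = -6*(-11) = 66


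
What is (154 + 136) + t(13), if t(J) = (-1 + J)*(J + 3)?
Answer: 482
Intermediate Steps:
t(J) = (-1 + J)*(3 + J)
(154 + 136) + t(13) = (154 + 136) + (-3 + 13² + 2*13) = 290 + (-3 + 169 + 26) = 290 + 192 = 482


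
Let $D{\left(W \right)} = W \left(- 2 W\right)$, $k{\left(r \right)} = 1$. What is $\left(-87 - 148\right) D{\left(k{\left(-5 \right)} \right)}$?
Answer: $470$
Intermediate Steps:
$D{\left(W \right)} = - 2 W^{2}$
$\left(-87 - 148\right) D{\left(k{\left(-5 \right)} \right)} = \left(-87 - 148\right) \left(- 2 \cdot 1^{2}\right) = - 235 \left(\left(-2\right) 1\right) = \left(-235\right) \left(-2\right) = 470$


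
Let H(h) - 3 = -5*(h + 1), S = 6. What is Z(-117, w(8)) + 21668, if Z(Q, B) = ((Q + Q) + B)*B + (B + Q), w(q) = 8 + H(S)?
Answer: 27719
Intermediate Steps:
H(h) = -2 - 5*h (H(h) = 3 - 5*(h + 1) = 3 - 5*(1 + h) = 3 + (-5 - 5*h) = -2 - 5*h)
w(q) = -24 (w(q) = 8 + (-2 - 5*6) = 8 + (-2 - 30) = 8 - 32 = -24)
Z(Q, B) = B + Q + B*(B + 2*Q) (Z(Q, B) = (2*Q + B)*B + (B + Q) = (B + 2*Q)*B + (B + Q) = B*(B + 2*Q) + (B + Q) = B + Q + B*(B + 2*Q))
Z(-117, w(8)) + 21668 = (-24 - 117 + (-24)² + 2*(-24)*(-117)) + 21668 = (-24 - 117 + 576 + 5616) + 21668 = 6051 + 21668 = 27719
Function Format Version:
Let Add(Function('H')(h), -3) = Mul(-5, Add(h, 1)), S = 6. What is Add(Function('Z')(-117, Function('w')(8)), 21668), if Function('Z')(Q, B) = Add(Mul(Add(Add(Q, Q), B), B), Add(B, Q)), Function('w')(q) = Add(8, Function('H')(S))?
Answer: 27719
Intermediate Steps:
Function('H')(h) = Add(-2, Mul(-5, h)) (Function('H')(h) = Add(3, Mul(-5, Add(h, 1))) = Add(3, Mul(-5, Add(1, h))) = Add(3, Add(-5, Mul(-5, h))) = Add(-2, Mul(-5, h)))
Function('w')(q) = -24 (Function('w')(q) = Add(8, Add(-2, Mul(-5, 6))) = Add(8, Add(-2, -30)) = Add(8, -32) = -24)
Function('Z')(Q, B) = Add(B, Q, Mul(B, Add(B, Mul(2, Q)))) (Function('Z')(Q, B) = Add(Mul(Add(Mul(2, Q), B), B), Add(B, Q)) = Add(Mul(Add(B, Mul(2, Q)), B), Add(B, Q)) = Add(Mul(B, Add(B, Mul(2, Q))), Add(B, Q)) = Add(B, Q, Mul(B, Add(B, Mul(2, Q)))))
Add(Function('Z')(-117, Function('w')(8)), 21668) = Add(Add(-24, -117, Pow(-24, 2), Mul(2, -24, -117)), 21668) = Add(Add(-24, -117, 576, 5616), 21668) = Add(6051, 21668) = 27719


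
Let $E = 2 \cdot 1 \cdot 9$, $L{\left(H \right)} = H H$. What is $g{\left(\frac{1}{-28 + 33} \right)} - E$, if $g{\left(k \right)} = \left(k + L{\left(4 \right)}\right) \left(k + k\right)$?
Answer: $- \frac{288}{25} \approx -11.52$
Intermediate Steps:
$L{\left(H \right)} = H^{2}$
$E = 18$ ($E = 2 \cdot 9 = 18$)
$g{\left(k \right)} = 2 k \left(16 + k\right)$ ($g{\left(k \right)} = \left(k + 4^{2}\right) \left(k + k\right) = \left(k + 16\right) 2 k = \left(16 + k\right) 2 k = 2 k \left(16 + k\right)$)
$g{\left(\frac{1}{-28 + 33} \right)} - E = \frac{2 \left(16 + \frac{1}{-28 + 33}\right)}{-28 + 33} - 18 = \frac{2 \left(16 + \frac{1}{5}\right)}{5} - 18 = 2 \cdot \frac{1}{5} \left(16 + \frac{1}{5}\right) - 18 = 2 \cdot \frac{1}{5} \cdot \frac{81}{5} - 18 = \frac{162}{25} - 18 = - \frac{288}{25}$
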